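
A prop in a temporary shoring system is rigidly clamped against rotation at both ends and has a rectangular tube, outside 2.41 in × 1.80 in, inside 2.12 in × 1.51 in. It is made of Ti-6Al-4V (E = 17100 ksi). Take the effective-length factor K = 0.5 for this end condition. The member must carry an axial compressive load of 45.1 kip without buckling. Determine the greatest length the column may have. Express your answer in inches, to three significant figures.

L_max ≈ 91.8 in

Weak-axis I_min = (h_o·b_o³ − h_i·b_i³)/12 with b_o = 1.80, b_i = 1.510 in (shorter outer/inner sides).
I_min = (2.41×1.80³ − 2.120×1.510³)/12 = 0.5630 in⁴
At the buckling limit P_cr = P = 4.510×10^4 lb
From P_cr = π²EI/(K·L)²:  L = (1/K)·√(π²EI/P_cr) = (1/0.5)·√(π²×1.71×10^7×0.5630/4.510×10^4)
L = 91.8 in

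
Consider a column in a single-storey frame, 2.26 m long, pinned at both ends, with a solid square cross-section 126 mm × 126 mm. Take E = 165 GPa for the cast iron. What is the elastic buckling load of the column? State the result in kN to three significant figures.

P_cr ≈ 6700 kN

I = a⁴/12 = 126⁴/12 = 2.100×10^7 mm⁴
I = 2.100×10^7 mm⁴ = 2.100×10^-5 m⁴
Effective length L_e = K·L = 1 × 2.26 = 2.260 m
P_cr = π²EI / L_e² = π² × 165×10⁹ × 2.100×10^-5 / 2.260² = 6.697×10^6 N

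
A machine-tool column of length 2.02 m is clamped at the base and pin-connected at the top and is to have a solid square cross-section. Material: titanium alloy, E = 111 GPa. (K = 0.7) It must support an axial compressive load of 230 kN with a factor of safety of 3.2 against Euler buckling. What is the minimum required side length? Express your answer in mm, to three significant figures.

Required P_cr = n·P = 3.2 × 230 = 736.0 kN
L_e = K·L = 0.7 × 2.02 = 1.414 m
Required I = P_cr·L_e²/(π²E) = 7.360×10^5 × 1.414² / (π² × 1.11×10^11) = 1.343×10^-6 m⁴
I_req = 1.343×10^6 mm⁴
Solid square: I = a⁴/12  ⇒  a = (12I)^(1/4) = (12×1.343×10^6)^(1/4) = 63.4 mm

a ≈ 63.4 mm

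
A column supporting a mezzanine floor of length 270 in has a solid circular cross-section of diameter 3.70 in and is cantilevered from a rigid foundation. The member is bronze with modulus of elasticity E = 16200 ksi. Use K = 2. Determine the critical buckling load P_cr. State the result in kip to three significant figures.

I = πd⁴/64 = π×3.70⁴/64 = 9.200 in⁴
Effective length L_e = K·L = 2 × 270 = 540.0 in
P_cr = π²EI / L_e² = π² × 16200×10³ × 9.200 / 540.0² = 5.044×10^3 lb

P_cr ≈ 5.04 kip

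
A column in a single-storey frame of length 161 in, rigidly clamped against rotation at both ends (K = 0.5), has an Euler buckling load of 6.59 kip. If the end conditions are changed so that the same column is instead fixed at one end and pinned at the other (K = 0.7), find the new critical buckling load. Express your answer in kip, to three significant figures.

P_cr ≈ 3.36 kip

P_cr ∝ 1/K², so P_cr,new = P_cr,old × (K_old/K_new)² = 6.59 × (0.5/0.7)²
= 6.59 × 0.5102 = 3.36 kip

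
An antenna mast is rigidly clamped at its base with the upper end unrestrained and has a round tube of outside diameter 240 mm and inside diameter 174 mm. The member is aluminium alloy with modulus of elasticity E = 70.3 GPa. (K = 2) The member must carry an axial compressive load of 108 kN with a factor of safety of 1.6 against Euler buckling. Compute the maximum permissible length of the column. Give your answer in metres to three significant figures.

L_max ≈ 10.9 m

d_o = 240 mm, d_i = 174 mm
I = π(d_o⁴ − d_i⁴)/64 = π(240⁴ − 174.0⁴)/64 = 1.179×10^8 mm⁴
I = 1.179×10^-4 m⁴
Required critical load P_cr = n·P = 1.6 × 108 = 172.8 kN = 1.728×10^5 N
From P_cr = π²EI/(K·L)²:  L = (1/K)·√(π²EI/P_cr) = (1/2)·√(π²×7.03×10^10×1.179×10^-4/1.728×10^5)
L = 10.9 m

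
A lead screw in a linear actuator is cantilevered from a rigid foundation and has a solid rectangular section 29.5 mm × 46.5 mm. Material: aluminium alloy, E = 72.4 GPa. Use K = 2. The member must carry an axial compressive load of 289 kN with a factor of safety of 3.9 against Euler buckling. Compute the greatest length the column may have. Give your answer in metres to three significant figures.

Buckling occurs about the weak axis: I_min = h·b³/12 with b = 29.5 mm (the shorter side).
I_min = 46.5×29.5³/12 = 9.948×10^4 mm⁴
I = 9.948×10^-8 m⁴
Required critical load P_cr = n·P = 3.9 × 289 = 1127 kN = 1.127×10^6 N
From P_cr = π²EI/(K·L)²:  L = (1/K)·√(π²EI/P_cr) = (1/2)·√(π²×7.24×10^10×9.948×10^-8/1.127×10^6)
L = 0.126 m

L_max ≈ 0.126 m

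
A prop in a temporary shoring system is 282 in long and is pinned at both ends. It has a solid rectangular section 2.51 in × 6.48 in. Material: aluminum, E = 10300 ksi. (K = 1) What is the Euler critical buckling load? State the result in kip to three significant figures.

P_cr ≈ 10.9 kip

Buckling occurs about the weak axis: I_min = h·b³/12 with b = 2.51 in (the shorter side).
I_min = 6.48×2.51³/12 = 8.539 in⁴
Effective length L_e = K·L = 1 × 282 = 282.0 in
P_cr = π²EI / L_e² = π² × 10300×10³ × 8.539 / 282.0² = 1.092×10^4 lb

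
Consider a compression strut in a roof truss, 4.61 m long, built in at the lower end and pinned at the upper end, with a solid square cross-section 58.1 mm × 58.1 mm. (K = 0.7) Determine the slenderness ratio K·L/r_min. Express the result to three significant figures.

For a square r = a/√12 = 58.1/√12 = 16.77 mm
L_e = K·L = 0.7 × 4.61 m = 3.227 m = 3227.0 mm
λ = L_e / r_min = 3227.0 / 16.77 = 192

λ ≈ 192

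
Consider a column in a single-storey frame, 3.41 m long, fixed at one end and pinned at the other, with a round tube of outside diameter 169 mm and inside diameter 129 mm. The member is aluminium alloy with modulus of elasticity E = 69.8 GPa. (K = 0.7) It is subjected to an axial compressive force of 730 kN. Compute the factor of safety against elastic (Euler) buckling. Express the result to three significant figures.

d_o = 169 mm, d_i = 129 mm
I = π(d_o⁴ − d_i⁴)/64 = π(169⁴ − 129.0⁴)/64 = 2.645×10^7 mm⁴
I = 2.645×10^7 mm⁴ = 2.645×10^-5 m⁴
Effective length L_e = K·L = 0.7 × 3.41 = 2.387 m
P_cr = π²EI / L_e² = π² × 69.8×10⁹ × 2.645×10^-5 / 2.387² = 3.198×10^6 N
Factor of safety n = P_cr / P = 3197.8 / 730 = 4.38

n ≈ 4.38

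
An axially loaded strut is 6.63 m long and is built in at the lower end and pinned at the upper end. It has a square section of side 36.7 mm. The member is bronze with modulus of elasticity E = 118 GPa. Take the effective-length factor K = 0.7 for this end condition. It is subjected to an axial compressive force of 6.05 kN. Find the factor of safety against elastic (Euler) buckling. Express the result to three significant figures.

I = a⁴/12 = 36.7⁴/12 = 1.512×10^5 mm⁴
I = 1.512×10^5 mm⁴ = 1.512×10^-7 m⁴
Effective length L_e = K·L = 0.7 × 6.63 = 4.641 m
P_cr = π²EI / L_e² = π² × 118×10⁹ × 1.512×10^-7 / 4.641² = 8.174×10^3 N
Factor of safety n = P_cr / P = 8.1741 / 6.05 = 1.35

n ≈ 1.35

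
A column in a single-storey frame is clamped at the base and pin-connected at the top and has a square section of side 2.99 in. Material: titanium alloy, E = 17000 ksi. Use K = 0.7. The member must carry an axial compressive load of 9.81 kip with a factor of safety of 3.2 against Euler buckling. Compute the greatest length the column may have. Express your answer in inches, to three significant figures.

I = a⁴/12 = 2.99⁴/12 = 6.660 in⁴
Required critical load P_cr = n·P = 3.2 × 9.81 = 31.39 kip = 3.139×10^4 lb
From P_cr = π²EI/(K·L)²:  L = (1/K)·√(π²EI/P_cr) = (1/0.7)·√(π²×1.70×10^7×6.660/3.139×10^4)
L = 270 in

L_max ≈ 270 in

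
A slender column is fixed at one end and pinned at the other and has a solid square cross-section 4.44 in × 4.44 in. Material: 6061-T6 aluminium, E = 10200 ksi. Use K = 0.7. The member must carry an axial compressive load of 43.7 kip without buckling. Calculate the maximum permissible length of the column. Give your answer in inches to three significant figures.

I = a⁴/12 = 4.44⁴/12 = 32.39 in⁴
At the buckling limit P_cr = P = 4.370×10^4 lb
From P_cr = π²EI/(K·L)²:  L = (1/K)·√(π²EI/P_cr) = (1/0.7)·√(π²×1.02×10^7×32.39/4.370×10^4)
L = 390 in

L_max ≈ 390 in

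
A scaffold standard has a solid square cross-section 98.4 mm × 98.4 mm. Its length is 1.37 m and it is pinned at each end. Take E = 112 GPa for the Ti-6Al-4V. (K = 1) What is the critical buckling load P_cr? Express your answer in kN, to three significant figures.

P_cr ≈ 4600 kN

I = a⁴/12 = 98.4⁴/12 = 7.813×10^6 mm⁴
I = 7.813×10^6 mm⁴ = 7.813×10^-6 m⁴
Effective length L_e = K·L = 1 × 1.37 = 1.370 m
P_cr = π²EI / L_e² = π² × 112×10⁹ × 7.813×10^-6 / 1.370² = 4.601×10^6 N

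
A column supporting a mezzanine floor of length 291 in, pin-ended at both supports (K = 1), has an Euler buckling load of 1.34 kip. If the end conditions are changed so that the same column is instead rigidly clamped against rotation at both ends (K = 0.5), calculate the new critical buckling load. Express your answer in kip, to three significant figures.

P_cr ∝ 1/K², so P_cr,new = P_cr,old × (K_old/K_new)² = 1.34 × (1/0.5)²
= 1.34 × 4.000 = 5.36 kip

P_cr ≈ 5.36 kip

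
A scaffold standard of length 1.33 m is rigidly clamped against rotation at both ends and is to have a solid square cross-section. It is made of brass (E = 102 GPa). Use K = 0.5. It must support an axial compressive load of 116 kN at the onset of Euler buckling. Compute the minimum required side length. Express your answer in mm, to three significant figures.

a ≈ 28.0 mm

L_e = K·L = 0.5 × 1.33 = 0.6650 m
Required I = P_cr·L_e²/(π²E) = 1.160×10^5 × 0.6650² / (π² × 1.02×10^11) = 5.096×10^-8 m⁴
I_req = 5.096×10^4 mm⁴
Solid square: I = a⁴/12  ⇒  a = (12I)^(1/4) = (12×5.096×10^4)^(1/4) = 28.0 mm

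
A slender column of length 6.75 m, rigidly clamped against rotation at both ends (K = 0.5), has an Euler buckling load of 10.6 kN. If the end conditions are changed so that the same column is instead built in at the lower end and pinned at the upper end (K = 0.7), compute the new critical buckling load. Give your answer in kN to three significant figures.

P_cr ≈ 5.41 kN

P_cr ∝ 1/K², so P_cr,new = P_cr,old × (K_old/K_new)² = 10.6 × (0.5/0.7)²
= 10.6 × 0.5102 = 5.41 kN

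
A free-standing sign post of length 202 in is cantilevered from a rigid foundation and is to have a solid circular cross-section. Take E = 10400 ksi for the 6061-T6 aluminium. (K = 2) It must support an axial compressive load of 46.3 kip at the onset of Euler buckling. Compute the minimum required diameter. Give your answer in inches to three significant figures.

d ≈ 6.22 in

L_e = K·L = 2 × 202 = 404.0 in
Required I = P_cr·L_e²/(π²E) = 4.630×10^4 × 404.0² / (π² × 1.04×10^7) = 73.62 in⁴
Solid circle: I = πd⁴/64  ⇒  d = (64I/π)^(1/4) = (64×73.62/π)^(1/4) = 6.22 in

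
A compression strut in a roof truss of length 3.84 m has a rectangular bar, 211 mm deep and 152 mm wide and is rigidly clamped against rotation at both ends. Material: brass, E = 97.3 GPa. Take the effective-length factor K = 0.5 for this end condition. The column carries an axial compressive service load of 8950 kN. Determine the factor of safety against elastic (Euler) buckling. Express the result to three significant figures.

n ≈ 1.80

Buckling occurs about the weak axis: I_min = h·b³/12 with b = 152 mm (the shorter side).
I_min = 211×152³/12 = 6.175×10^7 mm⁴
I = 6.175×10^7 mm⁴ = 6.175×10^-5 m⁴
Effective length L_e = K·L = 0.5 × 3.84 = 1.920 m
P_cr = π²EI / L_e² = π² × 97.3×10⁹ × 6.175×10^-5 / 1.920² = 1.609×10^7 N
Factor of safety n = P_cr / P = 16086 / 8950 = 1.80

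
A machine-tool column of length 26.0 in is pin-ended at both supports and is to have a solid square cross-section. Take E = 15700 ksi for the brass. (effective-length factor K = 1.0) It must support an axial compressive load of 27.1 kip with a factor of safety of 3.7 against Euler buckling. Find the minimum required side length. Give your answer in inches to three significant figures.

a ≈ 1.51 in

Required P_cr = n·P = 3.7 × 27.1 = 100.3 kip
L_e = K·L = 1 × 26.0 = 26.00 in
Required I = P_cr·L_e²/(π²E) = 1.003×10^5 × 26.00² / (π² × 1.57×10^7) = 0.4374 in⁴
Solid square: I = a⁴/12  ⇒  a = (12I)^(1/4) = (12×0.4374)^(1/4) = 1.51 in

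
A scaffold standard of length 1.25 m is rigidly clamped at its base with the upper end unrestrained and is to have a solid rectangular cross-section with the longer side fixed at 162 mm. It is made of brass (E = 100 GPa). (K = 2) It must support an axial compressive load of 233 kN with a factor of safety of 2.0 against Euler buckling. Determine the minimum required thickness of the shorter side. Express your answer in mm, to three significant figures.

b ≈ 60.2 mm

Required P_cr = n·P = 2.0 × 233 = 466.0 kN
L_e = K·L = 2 × 1.25 = 2.500 m
Required I = P_cr·L_e²/(π²E) = 4.660×10^5 × 2.500² / (π² × 1.00×10^11) = 2.951×10^-6 m⁴
I_req = 2.951×10^6 mm⁴
Rectangle, weak axis: I_min = h·b³/12 with h = 162 mm fixed  ⇒  b = (12I/h)^(1/3) = 60.2 mm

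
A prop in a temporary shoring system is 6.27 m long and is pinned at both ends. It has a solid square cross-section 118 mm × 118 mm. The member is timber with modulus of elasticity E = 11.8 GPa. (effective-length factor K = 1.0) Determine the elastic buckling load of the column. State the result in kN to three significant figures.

P_cr ≈ 47.9 kN

I = a⁴/12 = 118⁴/12 = 1.616×10^7 mm⁴
I = 1.616×10^7 mm⁴ = 1.616×10^-5 m⁴
Effective length L_e = K·L = 1 × 6.27 = 6.270 m
P_cr = π²EI / L_e² = π² × 11.8×10⁹ × 1.616×10^-5 / 6.270² = 4.786×10^4 N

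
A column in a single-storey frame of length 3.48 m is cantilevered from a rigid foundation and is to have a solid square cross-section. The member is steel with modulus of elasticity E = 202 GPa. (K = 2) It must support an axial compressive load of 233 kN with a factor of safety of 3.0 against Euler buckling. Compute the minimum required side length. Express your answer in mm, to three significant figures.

Required P_cr = n·P = 3.0 × 233 = 699.0 kN
L_e = K·L = 2 × 3.48 = 6.960 m
Required I = P_cr·L_e²/(π²E) = 6.990×10^5 × 6.960² / (π² × 2.02×10^11) = 1.698×10^-5 m⁴
I_req = 1.698×10^7 mm⁴
Solid square: I = a⁴/12  ⇒  a = (12I)^(1/4) = (12×1.698×10^7)^(1/4) = 119 mm

a ≈ 119 mm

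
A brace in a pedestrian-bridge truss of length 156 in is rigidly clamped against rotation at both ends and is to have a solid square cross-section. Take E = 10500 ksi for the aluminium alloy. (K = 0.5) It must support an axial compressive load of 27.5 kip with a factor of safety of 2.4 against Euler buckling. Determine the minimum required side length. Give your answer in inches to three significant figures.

Required P_cr = n·P = 2.4 × 27.5 = 66.00 kip
L_e = K·L = 0.5 × 156 = 78.00 in
Required I = P_cr·L_e²/(π²E) = 6.600×10^4 × 78.00² / (π² × 1.05×10^7) = 3.875 in⁴
Solid square: I = a⁴/12  ⇒  a = (12I)^(1/4) = (12×3.875)^(1/4) = 2.61 in

a ≈ 2.61 in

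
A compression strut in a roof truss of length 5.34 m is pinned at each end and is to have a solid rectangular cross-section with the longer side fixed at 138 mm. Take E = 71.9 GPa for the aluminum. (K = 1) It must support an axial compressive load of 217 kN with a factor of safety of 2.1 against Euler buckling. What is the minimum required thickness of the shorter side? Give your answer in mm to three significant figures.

Required P_cr = n·P = 2.1 × 217 = 455.7 kN
L_e = K·L = 1 × 5.34 = 5.340 m
Required I = P_cr·L_e²/(π²E) = 4.557×10^5 × 5.340² / (π² × 7.19×10^10) = 1.831×10^-5 m⁴
I_req = 1.831×10^7 mm⁴
Rectangle, weak axis: I_min = h·b³/12 with h = 138 mm fixed  ⇒  b = (12I/h)^(1/3) = 117 mm

b ≈ 117 mm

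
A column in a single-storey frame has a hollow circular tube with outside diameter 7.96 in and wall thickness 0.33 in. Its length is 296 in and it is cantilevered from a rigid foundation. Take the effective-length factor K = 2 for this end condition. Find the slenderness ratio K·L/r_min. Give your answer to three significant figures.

Inner diameter d_i = 7.96 − 2×0.33 = 7.300 in
I = π(d_o⁴ − d_i⁴)/64 = π(7.96⁴ − 7.300⁴)/64 = 57.67 in⁴
A = 7.910 in²;  r_min = √(I/A) = √(57.67/7.910) = 2.700 in
L_e = K·L = 2 × 296 = 592.0 in
λ = L_e / r_min = 592.00 / 2.700 = 219

λ ≈ 219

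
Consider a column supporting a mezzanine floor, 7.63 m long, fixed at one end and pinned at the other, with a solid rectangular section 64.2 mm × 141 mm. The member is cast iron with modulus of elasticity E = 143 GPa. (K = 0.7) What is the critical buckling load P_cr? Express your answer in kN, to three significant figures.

Buckling occurs about the weak axis: I_min = h·b³/12 with b = 64.2 mm (the shorter side).
I_min = 141×64.2³/12 = 3.109×10^6 mm⁴
I = 3.109×10^6 mm⁴ = 3.109×10^-6 m⁴
Effective length L_e = K·L = 0.7 × 7.63 = 5.341 m
P_cr = π²EI / L_e² = π² × 143×10⁹ × 3.109×10^-6 / 5.341² = 1.538×10^5 N

P_cr ≈ 154 kN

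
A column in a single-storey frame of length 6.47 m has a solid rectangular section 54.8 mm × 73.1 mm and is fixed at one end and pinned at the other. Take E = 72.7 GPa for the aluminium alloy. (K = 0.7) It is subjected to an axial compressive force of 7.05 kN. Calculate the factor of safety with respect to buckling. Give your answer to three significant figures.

n ≈ 4.97

Buckling occurs about the weak axis: I_min = h·b³/12 with b = 54.8 mm (the shorter side).
I_min = 73.1×54.8³/12 = 1.002×10^6 mm⁴
I = 1.002×10^6 mm⁴ = 1.002×10^-6 m⁴
Effective length L_e = K·L = 0.7 × 6.47 = 4.529 m
P_cr = π²EI / L_e² = π² × 72.7×10⁹ × 1.002×10^-6 / 4.529² = 3.507×10^4 N
Factor of safety n = P_cr / P = 35.068 / 7.05 = 4.97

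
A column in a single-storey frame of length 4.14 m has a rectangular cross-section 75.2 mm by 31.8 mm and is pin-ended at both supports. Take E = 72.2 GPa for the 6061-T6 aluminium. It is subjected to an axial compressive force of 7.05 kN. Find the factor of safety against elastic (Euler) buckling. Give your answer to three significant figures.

Buckling occurs about the weak axis: I_min = h·b³/12 with b = 31.8 mm (the shorter side).
I_min = 75.2×31.8³/12 = 2.015×10^5 mm⁴
I = 2.015×10^5 mm⁴ = 2.015×10^-7 m⁴
Effective length L_e = K·L = 1 × 4.14 = 4.140 m
P_cr = π²EI / L_e² = π² × 72.2×10⁹ × 2.015×10^-7 / 4.140² = 8.378×10^3 N
Factor of safety n = P_cr / P = 8.3783 / 7.05 = 1.19

n ≈ 1.19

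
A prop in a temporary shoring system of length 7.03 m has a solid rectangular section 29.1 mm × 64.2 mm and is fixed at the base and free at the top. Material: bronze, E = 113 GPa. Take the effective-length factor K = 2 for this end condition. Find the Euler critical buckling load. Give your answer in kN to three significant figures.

P_cr ≈ 0.744 kN

Buckling occurs about the weak axis: I_min = h·b³/12 with b = 29.1 mm (the shorter side).
I_min = 64.2×29.1³/12 = 1.318×10^5 mm⁴
I = 1.318×10^5 mm⁴ = 1.318×10^-7 m⁴
Effective length L_e = K·L = 2 × 7.03 = 14.06 m
P_cr = π²EI / L_e² = π² × 113×10⁹ × 1.318×10^-7 / 14.06² = 743.8 N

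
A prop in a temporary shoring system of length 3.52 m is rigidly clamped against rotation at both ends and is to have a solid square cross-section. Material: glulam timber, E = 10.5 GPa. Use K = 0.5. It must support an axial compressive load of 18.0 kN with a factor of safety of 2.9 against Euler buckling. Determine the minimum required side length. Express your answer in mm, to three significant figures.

a ≈ 65.8 mm

Required P_cr = n·P = 2.9 × 18.0 = 52.20 kN
L_e = K·L = 0.5 × 3.52 = 1.760 m
Required I = P_cr·L_e²/(π²E) = 5.220×10^4 × 1.760² / (π² × 1.05×10^10) = 1.560×10^-6 m⁴
I_req = 1.560×10^6 mm⁴
Solid square: I = a⁴/12  ⇒  a = (12I)^(1/4) = (12×1.560×10^6)^(1/4) = 65.8 mm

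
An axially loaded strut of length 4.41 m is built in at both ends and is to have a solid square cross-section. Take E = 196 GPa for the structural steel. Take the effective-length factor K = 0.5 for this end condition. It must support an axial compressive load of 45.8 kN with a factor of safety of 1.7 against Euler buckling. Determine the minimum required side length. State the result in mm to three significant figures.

Required P_cr = n·P = 1.7 × 45.8 = 77.86 kN
L_e = K·L = 0.5 × 4.41 = 2.205 m
Required I = P_cr·L_e²/(π²E) = 7.786×10^4 × 2.205² / (π² × 1.96×10^11) = 1.957×10^-7 m⁴
I_req = 1.957×10^5 mm⁴
Solid square: I = a⁴/12  ⇒  a = (12I)^(1/4) = (12×1.957×10^5)^(1/4) = 39.1 mm

a ≈ 39.1 mm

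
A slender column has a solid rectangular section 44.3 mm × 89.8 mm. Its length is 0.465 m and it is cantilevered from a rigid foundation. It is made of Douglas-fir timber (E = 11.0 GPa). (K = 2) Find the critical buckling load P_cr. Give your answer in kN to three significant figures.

P_cr ≈ 81.7 kN

Buckling occurs about the weak axis: I_min = h·b³/12 with b = 44.3 mm (the shorter side).
I_min = 89.8×44.3³/12 = 6.506×10^5 mm⁴
I = 6.506×10^5 mm⁴ = 6.506×10^-7 m⁴
Effective length L_e = K·L = 2 × 0.465 = 0.9300 m
P_cr = π²EI / L_e² = π² × 11.0×10⁹ × 6.506×10^-7 / 0.9300² = 8.166×10^4 N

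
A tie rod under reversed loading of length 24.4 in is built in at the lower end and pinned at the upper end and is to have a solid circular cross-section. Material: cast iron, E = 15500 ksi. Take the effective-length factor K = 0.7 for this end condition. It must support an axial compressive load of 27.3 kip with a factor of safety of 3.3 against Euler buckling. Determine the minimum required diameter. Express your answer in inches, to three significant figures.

d ≈ 1.37 in

Required P_cr = n·P = 3.3 × 27.3 = 90.09 kip
L_e = K·L = 0.7 × 24.4 = 17.08 in
Required I = P_cr·L_e²/(π²E) = 9.009×10^4 × 17.08² / (π² × 1.55×10^7) = 0.1718 in⁴
Solid circle: I = πd⁴/64  ⇒  d = (64I/π)^(1/4) = (64×0.1718/π)^(1/4) = 1.37 in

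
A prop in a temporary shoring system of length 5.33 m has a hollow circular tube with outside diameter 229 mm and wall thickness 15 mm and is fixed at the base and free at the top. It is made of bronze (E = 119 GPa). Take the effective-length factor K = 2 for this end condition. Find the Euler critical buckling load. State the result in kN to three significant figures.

Inner diameter d_i = 229 − 2×15 = 199.0 mm
I = π(d_o⁴ − d_i⁴)/64 = π(229⁴ − 199.0⁴)/64 = 5.801×10^7 mm⁴
I = 5.801×10^7 mm⁴ = 5.801×10^-5 m⁴
Effective length L_e = K·L = 2 × 5.33 = 10.66 m
P_cr = π²EI / L_e² = π² × 119×10⁹ × 5.801×10^-5 / 10.66² = 5.996×10^5 N

P_cr ≈ 600 kN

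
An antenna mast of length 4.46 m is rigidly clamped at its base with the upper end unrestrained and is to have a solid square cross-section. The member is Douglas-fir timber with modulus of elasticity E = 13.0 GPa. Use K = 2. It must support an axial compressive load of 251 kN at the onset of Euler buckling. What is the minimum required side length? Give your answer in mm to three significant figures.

a ≈ 208 mm

L_e = K·L = 2 × 4.46 = 8.920 m
Required I = P_cr·L_e²/(π²E) = 2.510×10^5 × 8.920² / (π² × 1.30×10^10) = 1.557×10^-4 m⁴
I_req = 1.557×10^8 mm⁴
Solid square: I = a⁴/12  ⇒  a = (12I)^(1/4) = (12×1.557×10^8)^(1/4) = 208 mm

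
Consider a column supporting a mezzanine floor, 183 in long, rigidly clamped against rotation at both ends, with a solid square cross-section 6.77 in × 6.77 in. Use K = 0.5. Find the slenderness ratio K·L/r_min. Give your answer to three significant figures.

λ ≈ 46.8

For a square r = a/√12 = 6.77/√12 = 1.954 in
L_e = K·L = 0.5 × 183 = 91.50 in
λ = L_e / r_min = 91.500 / 1.954 = 46.8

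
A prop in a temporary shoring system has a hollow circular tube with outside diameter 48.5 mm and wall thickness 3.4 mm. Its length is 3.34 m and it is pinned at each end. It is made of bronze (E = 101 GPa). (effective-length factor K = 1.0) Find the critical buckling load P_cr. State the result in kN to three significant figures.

P_cr ≈ 11.0 kN

Inner diameter d_i = 48.5 − 2×3.4 = 41.70 mm
I = π(d_o⁴ − d_i⁴)/64 = π(48.5⁴ − 41.70⁴)/64 = 1.232×10^5 mm⁴
I = 1.232×10^5 mm⁴ = 1.232×10^-7 m⁴
Effective length L_e = K·L = 1 × 3.34 = 3.340 m
P_cr = π²EI / L_e² = π² × 101×10⁹ × 1.232×10^-7 / 3.340² = 1.101×10^4 N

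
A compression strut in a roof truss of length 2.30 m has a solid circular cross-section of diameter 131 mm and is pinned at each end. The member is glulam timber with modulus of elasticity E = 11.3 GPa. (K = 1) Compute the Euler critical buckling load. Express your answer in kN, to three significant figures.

P_cr ≈ 305 kN

I = πd⁴/64 = π×131⁴/64 = 1.446×10^7 mm⁴
I = 1.446×10^7 mm⁴ = 1.446×10^-5 m⁴
Effective length L_e = K·L = 1 × 2.30 = 2.300 m
P_cr = π²EI / L_e² = π² × 11.3×10⁹ × 1.446×10^-5 / 2.300² = 3.048×10^5 N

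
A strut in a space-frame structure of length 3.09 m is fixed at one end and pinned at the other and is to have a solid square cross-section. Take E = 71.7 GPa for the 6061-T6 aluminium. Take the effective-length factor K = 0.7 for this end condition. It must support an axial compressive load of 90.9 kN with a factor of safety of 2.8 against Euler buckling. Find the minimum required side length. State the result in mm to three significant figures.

a ≈ 67.0 mm

Required P_cr = n·P = 2.8 × 90.9 = 254.5 kN
L_e = K·L = 0.7 × 3.09 = 2.163 m
Required I = P_cr·L_e²/(π²E) = 2.545×10^5 × 2.163² / (π² × 7.17×10^10) = 1.683×10^-6 m⁴
I_req = 1.683×10^6 mm⁴
Solid square: I = a⁴/12  ⇒  a = (12I)^(1/4) = (12×1.683×10^6)^(1/4) = 67.0 mm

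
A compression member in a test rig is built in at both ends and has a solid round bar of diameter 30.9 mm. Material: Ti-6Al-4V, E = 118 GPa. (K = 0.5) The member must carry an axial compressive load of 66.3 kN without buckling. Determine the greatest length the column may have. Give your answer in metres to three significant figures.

I = πd⁴/64 = π×30.9⁴/64 = 4.475×10^4 mm⁴
I = 4.475×10^-8 m⁴
At the buckling limit P_cr = P = 6.630×10^4 N
From P_cr = π²EI/(K·L)²:  L = (1/K)·√(π²EI/P_cr) = (1/0.5)·√(π²×1.18×10^11×4.475×10^-8/6.630×10^4)
L = 1.77 m

L_max ≈ 1.77 m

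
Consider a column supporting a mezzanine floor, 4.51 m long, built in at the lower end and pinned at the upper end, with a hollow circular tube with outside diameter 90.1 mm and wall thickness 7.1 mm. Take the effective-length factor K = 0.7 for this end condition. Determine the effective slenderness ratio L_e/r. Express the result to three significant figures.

λ ≈ 107

Inner diameter d_i = 90.1 − 2×7.1 = 75.90 mm
I = π(d_o⁴ − d_i⁴)/64 = π(90.1⁴ − 75.90⁴)/64 = 1.606×10^6 mm⁴
A = 1.851×10^3 mm²;  r_min = √(I/A) = √(1.606×10^6/1.851×10^3) = 29.45 mm
L_e = K·L = 0.7 × 4.51 m = 3.157 m = 3157.0 mm
λ = L_e / r_min = 3157.0 / 29.45 = 107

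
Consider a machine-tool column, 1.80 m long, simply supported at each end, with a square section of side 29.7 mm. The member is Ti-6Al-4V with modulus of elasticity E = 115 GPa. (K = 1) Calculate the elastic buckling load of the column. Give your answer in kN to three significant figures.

P_cr ≈ 22.7 kN

I = a⁴/12 = 29.7⁴/12 = 6.484×10^4 mm⁴
I = 6.484×10^4 mm⁴ = 6.484×10^-8 m⁴
Effective length L_e = K·L = 1 × 1.80 = 1.800 m
P_cr = π²EI / L_e² = π² × 115×10⁹ × 6.484×10^-8 / 1.800² = 2.271×10^4 N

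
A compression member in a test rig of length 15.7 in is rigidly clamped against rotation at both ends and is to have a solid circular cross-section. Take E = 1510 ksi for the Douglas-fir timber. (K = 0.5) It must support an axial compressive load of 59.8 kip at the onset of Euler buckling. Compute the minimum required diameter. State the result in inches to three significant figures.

L_e = K·L = 0.5 × 15.7 = 7.850 in
Required I = P_cr·L_e²/(π²E) = 5.980×10^4 × 7.850² / (π² × 1.51×10^6) = 0.2473 in⁴
Solid circle: I = πd⁴/64  ⇒  d = (64I/π)^(1/4) = (64×0.2473/π)^(1/4) = 1.50 in

d ≈ 1.50 in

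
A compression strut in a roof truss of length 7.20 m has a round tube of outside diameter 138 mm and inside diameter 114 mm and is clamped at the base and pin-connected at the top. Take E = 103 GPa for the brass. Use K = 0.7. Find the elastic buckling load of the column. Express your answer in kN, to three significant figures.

P_cr ≈ 381 kN

d_o = 138 mm, d_i = 114 mm
I = π(d_o⁴ − d_i⁴)/64 = π(138⁴ − 114.0⁴)/64 = 9.512×10^6 mm⁴
I = 9.512×10^6 mm⁴ = 9.512×10^-6 m⁴
Effective length L_e = K·L = 0.7 × 7.20 = 5.040 m
P_cr = π²EI / L_e² = π² × 103×10⁹ × 9.512×10^-6 / 5.040² = 3.807×10^5 N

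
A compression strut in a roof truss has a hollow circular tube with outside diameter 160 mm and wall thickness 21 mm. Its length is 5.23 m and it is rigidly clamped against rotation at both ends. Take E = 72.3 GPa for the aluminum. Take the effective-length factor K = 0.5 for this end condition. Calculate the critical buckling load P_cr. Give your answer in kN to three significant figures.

P_cr ≈ 2360 kN

Inner diameter d_i = 160 − 2×21 = 118.0 mm
I = π(d_o⁴ − d_i⁴)/64 = π(160⁴ − 118.0⁴)/64 = 2.265×10^7 mm⁴
I = 2.265×10^7 mm⁴ = 2.265×10^-5 m⁴
Effective length L_e = K·L = 0.5 × 5.23 = 2.615 m
P_cr = π²EI / L_e² = π² × 72.3×10⁹ × 2.265×10^-5 / 2.615² = 2.364×10^6 N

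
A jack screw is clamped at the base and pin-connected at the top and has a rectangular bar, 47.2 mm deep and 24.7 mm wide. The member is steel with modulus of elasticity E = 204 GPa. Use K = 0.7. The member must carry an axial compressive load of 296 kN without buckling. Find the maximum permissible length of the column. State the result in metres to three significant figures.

L_max ≈ 0.907 m

Buckling occurs about the weak axis: I_min = h·b³/12 with b = 24.7 mm (the shorter side).
I_min = 47.2×24.7³/12 = 5.927×10^4 mm⁴
I = 5.927×10^-8 m⁴
At the buckling limit P_cr = P = 2.960×10^5 N
From P_cr = π²EI/(K·L)²:  L = (1/K)·√(π²EI/P_cr) = (1/0.7)·√(π²×2.04×10^11×5.927×10^-8/2.960×10^5)
L = 0.907 m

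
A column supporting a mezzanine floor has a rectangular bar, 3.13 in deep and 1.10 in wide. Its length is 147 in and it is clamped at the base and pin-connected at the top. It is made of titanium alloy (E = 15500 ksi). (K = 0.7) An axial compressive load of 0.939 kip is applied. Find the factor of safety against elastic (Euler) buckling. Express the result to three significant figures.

Buckling occurs about the weak axis: I_min = h·b³/12 with b = 1.10 in (the shorter side).
I_min = 3.13×1.10³/12 = 0.3472 in⁴
Effective length L_e = K·L = 0.7 × 147 = 102.9 in
P_cr = π²EI / L_e² = π² × 15500×10³ × 0.3472 / 102.9² = 5.016×10^3 lb
Factor of safety n = P_cr / P = 5.0158 / 0.939 = 5.34

n ≈ 5.34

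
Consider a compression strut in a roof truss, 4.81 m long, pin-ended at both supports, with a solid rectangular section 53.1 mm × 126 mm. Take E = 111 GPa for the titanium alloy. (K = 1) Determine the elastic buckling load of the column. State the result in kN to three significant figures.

P_cr ≈ 74.4 kN

Buckling occurs about the weak axis: I_min = h·b³/12 with b = 53.1 mm (the shorter side).
I_min = 126×53.1³/12 = 1.572×10^6 mm⁴
I = 1.572×10^6 mm⁴ = 1.572×10^-6 m⁴
Effective length L_e = K·L = 1 × 4.81 = 4.810 m
P_cr = π²EI / L_e² = π² × 111×10⁹ × 1.572×10^-6 / 4.810² = 7.444×10^4 N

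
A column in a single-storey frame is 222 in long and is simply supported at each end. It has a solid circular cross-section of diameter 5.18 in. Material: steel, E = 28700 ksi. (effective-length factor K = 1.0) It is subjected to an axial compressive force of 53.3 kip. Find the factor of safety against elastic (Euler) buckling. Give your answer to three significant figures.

n ≈ 3.81

I = πd⁴/64 = π×5.18⁴/64 = 35.34 in⁴
Effective length L_e = K·L = 1 × 222 = 222.0 in
P_cr = π²EI / L_e² = π² × 28700×10³ × 35.34 / 222.0² = 2.031×10^5 lb
Factor of safety n = P_cr / P = 203.13 / 53.3 = 3.81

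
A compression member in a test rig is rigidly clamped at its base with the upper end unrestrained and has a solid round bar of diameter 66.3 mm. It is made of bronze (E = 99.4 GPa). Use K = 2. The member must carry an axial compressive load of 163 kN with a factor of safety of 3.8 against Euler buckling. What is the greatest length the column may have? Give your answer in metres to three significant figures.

I = πd⁴/64 = π×66.3⁴/64 = 9.485×10^5 mm⁴
I = 9.485×10^-7 m⁴
Required critical load P_cr = n·P = 3.8 × 163 = 619.4 kN = 6.194×10^5 N
From P_cr = π²EI/(K·L)²:  L = (1/K)·√(π²EI/P_cr) = (1/2)·√(π²×9.94×10^10×9.485×10^-7/6.194×10^5)
L = 0.613 m

L_max ≈ 0.613 m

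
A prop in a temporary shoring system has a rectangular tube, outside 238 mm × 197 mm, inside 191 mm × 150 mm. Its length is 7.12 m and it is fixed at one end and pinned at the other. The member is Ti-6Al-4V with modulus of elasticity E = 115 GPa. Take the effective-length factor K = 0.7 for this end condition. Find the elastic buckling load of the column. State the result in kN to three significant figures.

P_cr ≈ 4470 kN

Weak-axis I_min = (h_o·b_o³ − h_i·b_i³)/12 with b_o = 197, b_i = 150.0 mm (shorter outer/inner sides).
I_min = (238×197³ − 191.0×150.0³)/12 = 9.791×10^7 mm⁴
I = 9.791×10^7 mm⁴ = 9.791×10^-5 m⁴
Effective length L_e = K·L = 0.7 × 7.12 = 4.984 m
P_cr = π²EI / L_e² = π² × 115×10⁹ × 9.791×10^-5 / 4.984² = 4.474×10^6 N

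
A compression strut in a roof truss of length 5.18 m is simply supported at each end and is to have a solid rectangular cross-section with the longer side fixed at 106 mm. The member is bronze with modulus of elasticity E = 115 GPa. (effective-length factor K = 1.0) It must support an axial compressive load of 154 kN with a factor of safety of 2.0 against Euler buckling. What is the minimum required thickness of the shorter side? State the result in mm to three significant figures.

b ≈ 93.8 mm

Required P_cr = n·P = 2.0 × 154 = 308.0 kN
L_e = K·L = 1 × 5.18 = 5.180 m
Required I = P_cr·L_e²/(π²E) = 3.080×10^5 × 5.180² / (π² × 1.15×10^11) = 7.281×10^-6 m⁴
I_req = 7.281×10^6 mm⁴
Rectangle, weak axis: I_min = h·b³/12 with h = 106 mm fixed  ⇒  b = (12I/h)^(1/3) = 93.8 mm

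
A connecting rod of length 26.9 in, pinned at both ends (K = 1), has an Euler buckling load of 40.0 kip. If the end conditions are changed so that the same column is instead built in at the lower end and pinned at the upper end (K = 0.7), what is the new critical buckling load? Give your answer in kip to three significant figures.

P_cr ∝ 1/K², so P_cr,new = P_cr,old × (K_old/K_new)² = 40.0 × (1/0.7)²
= 40.0 × 2.041 = 81.6 kip

P_cr ≈ 81.6 kip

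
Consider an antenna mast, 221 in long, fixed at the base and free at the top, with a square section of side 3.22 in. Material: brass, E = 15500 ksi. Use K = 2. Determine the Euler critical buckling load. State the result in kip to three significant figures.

I = a⁴/12 = 3.22⁴/12 = 8.959 in⁴
Effective length L_e = K·L = 2 × 221 = 442.0 in
P_cr = π²EI / L_e² = π² × 15500×10³ × 8.959 / 442.0² = 7.015×10^3 lb

P_cr ≈ 7.02 kip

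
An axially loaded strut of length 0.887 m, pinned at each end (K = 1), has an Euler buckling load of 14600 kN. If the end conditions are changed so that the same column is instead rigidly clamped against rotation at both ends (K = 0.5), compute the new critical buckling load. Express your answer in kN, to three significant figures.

P_cr ∝ 1/K², so P_cr,new = P_cr,old × (K_old/K_new)² = 14600 × (1/0.5)²
= 14600 × 4.000 = 58400 kN

P_cr ≈ 58400 kN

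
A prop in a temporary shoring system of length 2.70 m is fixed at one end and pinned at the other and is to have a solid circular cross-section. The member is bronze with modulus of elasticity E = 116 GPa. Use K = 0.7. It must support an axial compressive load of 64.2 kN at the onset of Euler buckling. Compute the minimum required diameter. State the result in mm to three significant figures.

d ≈ 44.9 mm

L_e = K·L = 0.7 × 2.70 = 1.890 m
Required I = P_cr·L_e²/(π²E) = 6.420×10^4 × 1.890² / (π² × 1.16×10^11) = 2.003×10^-7 m⁴
I_req = 2.003×10^5 mm⁴
Solid circle: I = πd⁴/64  ⇒  d = (64I/π)^(1/4) = (64×2.003×10^5/π)^(1/4) = 44.9 mm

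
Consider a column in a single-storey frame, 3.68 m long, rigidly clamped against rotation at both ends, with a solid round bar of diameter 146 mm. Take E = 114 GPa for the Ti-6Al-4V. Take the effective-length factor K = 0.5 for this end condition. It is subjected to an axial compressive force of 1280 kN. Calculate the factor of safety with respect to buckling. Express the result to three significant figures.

I = πd⁴/64 = π×146⁴/64 = 2.230×10^7 mm⁴
I = 2.230×10^7 mm⁴ = 2.230×10^-5 m⁴
Effective length L_e = K·L = 0.5 × 3.68 = 1.840 m
P_cr = π²EI / L_e² = π² × 114×10⁹ × 2.230×10^-5 / 1.840² = 7.412×10^6 N
Factor of safety n = P_cr / P = 7412.3 / 1280 = 5.79

n ≈ 5.79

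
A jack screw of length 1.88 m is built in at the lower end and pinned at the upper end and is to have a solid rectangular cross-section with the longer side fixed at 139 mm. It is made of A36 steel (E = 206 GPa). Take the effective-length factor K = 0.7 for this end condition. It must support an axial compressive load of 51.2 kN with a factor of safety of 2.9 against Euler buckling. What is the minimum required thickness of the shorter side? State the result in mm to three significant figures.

b ≈ 22.2 mm

Required P_cr = n·P = 2.9 × 51.2 = 148.5 kN
L_e = K·L = 0.7 × 1.88 = 1.316 m
Required I = P_cr·L_e²/(π²E) = 1.485×10^5 × 1.316² / (π² × 2.06×10^11) = 1.265×10^-7 m⁴
I_req = 1.265×10^5 mm⁴
Rectangle, weak axis: I_min = h·b³/12 with h = 139 mm fixed  ⇒  b = (12I/h)^(1/3) = 22.2 mm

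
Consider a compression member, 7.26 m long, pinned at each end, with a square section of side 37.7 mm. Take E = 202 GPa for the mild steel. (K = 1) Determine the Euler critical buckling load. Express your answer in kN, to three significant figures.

P_cr ≈ 6.37 kN

I = a⁴/12 = 37.7⁴/12 = 1.683×10^5 mm⁴
I = 1.683×10^5 mm⁴ = 1.683×10^-7 m⁴
Effective length L_e = K·L = 1 × 7.26 = 7.260 m
P_cr = π²EI / L_e² = π² × 202×10⁹ × 1.683×10^-7 / 7.260² = 6.367×10^3 N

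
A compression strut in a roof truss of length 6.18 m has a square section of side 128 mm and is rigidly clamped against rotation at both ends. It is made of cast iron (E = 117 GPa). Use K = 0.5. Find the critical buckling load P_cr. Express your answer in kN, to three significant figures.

I = a⁴/12 = 128⁴/12 = 2.237×10^7 mm⁴
I = 2.237×10^7 mm⁴ = 2.237×10^-5 m⁴
Effective length L_e = K·L = 0.5 × 6.18 = 3.090 m
P_cr = π²EI / L_e² = π² × 117×10⁹ × 2.237×10^-5 / 3.090² = 2.705×10^6 N

P_cr ≈ 2710 kN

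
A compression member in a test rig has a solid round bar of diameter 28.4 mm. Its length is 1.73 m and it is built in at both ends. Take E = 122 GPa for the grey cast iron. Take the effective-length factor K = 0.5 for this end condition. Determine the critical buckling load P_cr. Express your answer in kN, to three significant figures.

P_cr ≈ 51.4 kN

I = πd⁴/64 = π×28.4⁴/64 = 3.193×10^4 mm⁴
I = 3.193×10^4 mm⁴ = 3.193×10^-8 m⁴
Effective length L_e = K·L = 0.5 × 1.73 = 0.8650 m
P_cr = π²EI / L_e² = π² × 122×10⁹ × 3.193×10^-8 / 0.8650² = 5.139×10^4 N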